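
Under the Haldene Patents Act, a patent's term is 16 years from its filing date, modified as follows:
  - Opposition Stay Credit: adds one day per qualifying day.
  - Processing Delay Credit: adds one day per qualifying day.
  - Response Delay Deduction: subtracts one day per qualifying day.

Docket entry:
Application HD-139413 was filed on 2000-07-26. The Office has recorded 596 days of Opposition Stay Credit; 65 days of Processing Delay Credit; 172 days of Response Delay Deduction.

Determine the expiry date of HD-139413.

Base term: filing date + 16 years → 26 July 2016.
Opposition Stay Credit: +596 days → 14 March 2018.
Processing Delay Credit: +65 days → 18 May 2018.
Response Delay Deduction: −172 days → 27 November 2017.

November 27, 2017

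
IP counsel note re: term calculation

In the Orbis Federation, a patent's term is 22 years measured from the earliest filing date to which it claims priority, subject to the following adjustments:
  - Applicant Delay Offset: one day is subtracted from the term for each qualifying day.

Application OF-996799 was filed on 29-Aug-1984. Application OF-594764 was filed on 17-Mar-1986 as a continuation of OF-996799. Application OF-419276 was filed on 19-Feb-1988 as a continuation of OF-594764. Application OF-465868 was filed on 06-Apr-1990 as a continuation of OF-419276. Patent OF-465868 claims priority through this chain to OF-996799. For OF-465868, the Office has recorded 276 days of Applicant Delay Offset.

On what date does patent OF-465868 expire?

2005-11-26

Earliest priority filing: 29 August 1984.
Base term: 29 August 1984 + 22 years → 29 August 2006.
Applicant Delay Offset: −276 days → 26 November 2005.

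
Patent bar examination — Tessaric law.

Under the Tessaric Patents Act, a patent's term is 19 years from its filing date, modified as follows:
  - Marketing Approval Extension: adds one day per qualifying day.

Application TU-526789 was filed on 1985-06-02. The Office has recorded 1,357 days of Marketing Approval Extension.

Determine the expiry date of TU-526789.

Base term: filing date + 19 years → 2 June 2004.
Marketing Approval Extension: +1357 days → 19 February 2008.

2008-02-19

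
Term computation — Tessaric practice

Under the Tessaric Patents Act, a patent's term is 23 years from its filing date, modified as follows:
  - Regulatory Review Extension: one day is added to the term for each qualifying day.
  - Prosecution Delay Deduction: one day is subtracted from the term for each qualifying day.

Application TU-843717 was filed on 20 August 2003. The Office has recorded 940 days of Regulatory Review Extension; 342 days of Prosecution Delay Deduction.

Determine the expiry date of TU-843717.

2028-04-09

Base term: filing date + 23 years → 20 August 2026.
Regulatory Review Extension: +940 days → 17 March 2029.
Prosecution Delay Deduction: −342 days → 9 April 2028.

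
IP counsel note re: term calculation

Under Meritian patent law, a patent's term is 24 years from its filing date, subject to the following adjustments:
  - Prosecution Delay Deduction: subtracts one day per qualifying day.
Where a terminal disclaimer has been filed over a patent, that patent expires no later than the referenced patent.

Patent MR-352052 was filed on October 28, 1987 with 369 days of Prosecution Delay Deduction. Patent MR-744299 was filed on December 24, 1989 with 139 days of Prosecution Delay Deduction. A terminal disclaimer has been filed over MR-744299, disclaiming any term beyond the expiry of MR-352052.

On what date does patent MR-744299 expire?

October 24, 2010

Natural term of MR-744299:
  Base: filing + 24 years → 24 December 2013.
  Prosecution Delay Deduction: −139 days → 7 August 2013.
Expiry of referenced patent MR-352052:
  Base: filing + 24 years → 28 October 2011.
  Prosecution Delay Deduction: −369 days → 24 October 2010.
Terminal disclaimer: MR-744299 expires on the earlier of 7 August 2013 and 24 October 2010.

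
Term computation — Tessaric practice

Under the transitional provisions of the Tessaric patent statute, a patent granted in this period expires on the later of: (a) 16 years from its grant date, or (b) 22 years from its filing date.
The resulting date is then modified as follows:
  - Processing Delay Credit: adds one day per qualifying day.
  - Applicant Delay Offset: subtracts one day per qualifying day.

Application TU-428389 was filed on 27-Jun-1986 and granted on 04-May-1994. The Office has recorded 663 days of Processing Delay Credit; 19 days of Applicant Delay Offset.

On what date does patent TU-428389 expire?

(a) grant + 16 years → 4 May 2010.
(b) filing + 22 years → 27 June 2008.
Later of the two: 4 May 2010.
Processing Delay Credit: +663 days → 26 February 2012.
Applicant Delay Offset: −19 days → 7 February 2012.

2012-02-07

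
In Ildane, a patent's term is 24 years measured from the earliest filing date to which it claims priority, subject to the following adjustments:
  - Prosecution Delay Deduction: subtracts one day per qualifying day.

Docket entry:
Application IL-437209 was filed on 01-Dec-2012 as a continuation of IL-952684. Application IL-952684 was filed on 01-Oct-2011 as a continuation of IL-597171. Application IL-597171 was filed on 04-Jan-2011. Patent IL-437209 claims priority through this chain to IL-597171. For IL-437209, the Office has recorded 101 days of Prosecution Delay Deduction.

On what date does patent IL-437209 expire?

Earliest priority filing: 4 January 2011.
Base term: 4 January 2011 + 24 years → 4 January 2035.
Prosecution Delay Deduction: −101 days → 25 September 2034.

September 25, 2034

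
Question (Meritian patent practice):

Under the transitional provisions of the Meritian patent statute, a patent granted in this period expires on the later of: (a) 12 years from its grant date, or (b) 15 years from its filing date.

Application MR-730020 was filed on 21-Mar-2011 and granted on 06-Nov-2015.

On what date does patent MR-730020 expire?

(a) grant + 12 years → 6 November 2027.
(b) filing + 15 years → 21 March 2026.
Later of the two: 6 November 2027.

2027-11-06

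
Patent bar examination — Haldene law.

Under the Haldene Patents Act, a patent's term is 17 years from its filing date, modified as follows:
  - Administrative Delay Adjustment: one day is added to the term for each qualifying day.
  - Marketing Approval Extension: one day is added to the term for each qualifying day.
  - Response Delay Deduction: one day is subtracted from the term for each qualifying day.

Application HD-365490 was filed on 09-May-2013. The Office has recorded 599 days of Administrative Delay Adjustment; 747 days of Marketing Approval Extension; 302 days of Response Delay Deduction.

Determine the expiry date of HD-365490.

2033-03-18

Base term: filing date + 17 years → 9 May 2030.
Administrative Delay Adjustment: +599 days → 29 December 2031.
Marketing Approval Extension: +747 days → 14 January 2034.
Response Delay Deduction: −302 days → 18 March 2033.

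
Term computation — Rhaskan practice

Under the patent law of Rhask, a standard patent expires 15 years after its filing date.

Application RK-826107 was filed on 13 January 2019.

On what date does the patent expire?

2034-01-13

Filing date + 15 years → 13 January 2034.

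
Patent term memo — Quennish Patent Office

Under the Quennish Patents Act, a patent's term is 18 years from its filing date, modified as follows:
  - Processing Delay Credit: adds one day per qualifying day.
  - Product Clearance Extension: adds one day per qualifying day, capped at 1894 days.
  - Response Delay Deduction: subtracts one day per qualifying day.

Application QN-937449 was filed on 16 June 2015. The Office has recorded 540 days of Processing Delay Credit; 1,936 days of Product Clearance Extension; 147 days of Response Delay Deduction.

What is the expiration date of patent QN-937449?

September 20, 2039

Base term: filing date + 18 years → 16 June 2033.
Processing Delay Credit: +540 days → 8 December 2034.
Product Clearance Extension: 1936 days claimed exceeds the 1894-day cap, so +1894 days → 14 February 2040.
Response Delay Deduction: −147 days → 20 September 2039.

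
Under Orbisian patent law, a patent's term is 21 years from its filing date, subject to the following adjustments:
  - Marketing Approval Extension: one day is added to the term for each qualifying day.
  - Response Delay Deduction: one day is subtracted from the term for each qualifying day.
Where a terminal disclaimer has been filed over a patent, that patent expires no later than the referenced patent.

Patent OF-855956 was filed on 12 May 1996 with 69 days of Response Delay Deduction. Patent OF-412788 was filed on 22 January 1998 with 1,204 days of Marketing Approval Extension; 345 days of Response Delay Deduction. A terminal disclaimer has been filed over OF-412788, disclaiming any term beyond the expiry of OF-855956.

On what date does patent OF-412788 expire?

2017-03-04

Natural term of OF-412788:
  Base: filing + 21 years → 22 January 2019.
  Marketing Approval Extension: +1204 days → 10 May 2022.
  Response Delay Deduction: −345 days → 30 May 2021.
Expiry of referenced patent OF-855956:
  Base: filing + 21 years → 12 May 2017.
  Response Delay Deduction: −69 days → 4 March 2017.
Terminal disclaimer: OF-412788 expires on the earlier of 30 May 2021 and 4 March 2017.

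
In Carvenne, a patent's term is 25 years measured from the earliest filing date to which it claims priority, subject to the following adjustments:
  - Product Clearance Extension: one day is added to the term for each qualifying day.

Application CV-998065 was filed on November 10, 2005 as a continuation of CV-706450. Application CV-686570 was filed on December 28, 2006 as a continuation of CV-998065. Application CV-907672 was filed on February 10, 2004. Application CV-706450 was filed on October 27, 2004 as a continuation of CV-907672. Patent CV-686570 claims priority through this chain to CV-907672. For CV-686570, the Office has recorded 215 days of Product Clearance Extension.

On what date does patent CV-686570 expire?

2029-09-13

Earliest priority filing: 10 February 2004.
Base term: 10 February 2004 + 25 years → 10 February 2029.
Product Clearance Extension: +215 days → 13 September 2029.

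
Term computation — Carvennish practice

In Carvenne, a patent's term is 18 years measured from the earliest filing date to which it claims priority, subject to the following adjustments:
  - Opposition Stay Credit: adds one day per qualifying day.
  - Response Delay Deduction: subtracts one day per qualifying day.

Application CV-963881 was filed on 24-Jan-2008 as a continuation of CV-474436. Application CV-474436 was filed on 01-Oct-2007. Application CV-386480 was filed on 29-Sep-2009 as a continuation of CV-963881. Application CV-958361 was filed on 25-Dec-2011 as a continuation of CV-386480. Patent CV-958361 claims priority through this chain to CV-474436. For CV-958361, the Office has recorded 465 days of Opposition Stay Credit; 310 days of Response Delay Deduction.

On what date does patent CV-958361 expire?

March 5, 2026

Earliest priority filing: 1 October 2007.
Base term: 1 October 2007 + 18 years → 1 October 2025.
Opposition Stay Credit: +465 days → 9 January 2027.
Response Delay Deduction: −310 days → 5 March 2026.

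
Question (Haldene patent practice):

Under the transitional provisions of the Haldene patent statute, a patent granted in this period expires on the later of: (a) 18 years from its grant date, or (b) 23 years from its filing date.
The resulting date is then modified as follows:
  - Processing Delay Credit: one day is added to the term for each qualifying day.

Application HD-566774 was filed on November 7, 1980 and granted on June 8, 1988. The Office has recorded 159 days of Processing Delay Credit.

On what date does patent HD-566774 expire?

2006-11-14

(a) grant + 18 years → 8 June 2006.
(b) filing + 23 years → 7 November 2003.
Later of the two: 8 June 2006.
Processing Delay Credit: +159 days → 14 November 2006.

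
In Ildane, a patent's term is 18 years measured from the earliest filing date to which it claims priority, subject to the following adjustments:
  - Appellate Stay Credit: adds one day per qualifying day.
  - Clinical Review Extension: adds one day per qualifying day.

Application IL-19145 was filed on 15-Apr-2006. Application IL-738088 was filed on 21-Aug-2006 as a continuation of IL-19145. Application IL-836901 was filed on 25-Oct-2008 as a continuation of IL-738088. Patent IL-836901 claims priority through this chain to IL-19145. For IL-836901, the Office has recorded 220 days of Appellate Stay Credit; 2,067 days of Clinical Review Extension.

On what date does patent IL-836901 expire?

2030-07-20

Earliest priority filing: 15 April 2006.
Base term: 15 April 2006 + 18 years → 15 April 2024.
Appellate Stay Credit: +220 days → 21 November 2024.
Clinical Review Extension: +2067 days → 20 July 2030.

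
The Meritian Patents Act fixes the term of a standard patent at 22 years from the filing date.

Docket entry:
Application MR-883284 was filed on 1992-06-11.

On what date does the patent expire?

2014-06-11

Filing date + 22 years → 11 June 2014.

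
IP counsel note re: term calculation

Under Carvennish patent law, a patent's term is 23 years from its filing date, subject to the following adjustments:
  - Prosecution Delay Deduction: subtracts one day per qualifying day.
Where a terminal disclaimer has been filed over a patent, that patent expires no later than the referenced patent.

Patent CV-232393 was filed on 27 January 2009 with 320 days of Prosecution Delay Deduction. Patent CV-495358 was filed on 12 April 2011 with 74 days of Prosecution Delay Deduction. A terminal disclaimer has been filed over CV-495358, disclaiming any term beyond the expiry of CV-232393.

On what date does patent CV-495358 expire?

March 13, 2031

Natural term of CV-495358:
  Base: filing + 23 years → 12 April 2034.
  Prosecution Delay Deduction: −74 days → 28 January 2034.
Expiry of referenced patent CV-232393:
  Base: filing + 23 years → 27 January 2032.
  Prosecution Delay Deduction: −320 days → 13 March 2031.
Terminal disclaimer: CV-495358 expires on the earlier of 28 January 2034 and 13 March 2031.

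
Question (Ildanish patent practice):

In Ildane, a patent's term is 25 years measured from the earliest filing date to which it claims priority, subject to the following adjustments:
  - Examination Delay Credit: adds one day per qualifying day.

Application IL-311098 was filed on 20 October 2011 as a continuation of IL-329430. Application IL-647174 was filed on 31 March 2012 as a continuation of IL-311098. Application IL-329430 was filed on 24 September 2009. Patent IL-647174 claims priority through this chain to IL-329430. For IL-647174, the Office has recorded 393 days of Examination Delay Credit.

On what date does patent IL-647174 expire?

Earliest priority filing: 24 September 2009.
Base term: 24 September 2009 + 25 years → 24 September 2034.
Examination Delay Credit: +393 days → 22 October 2035.

October 22, 2035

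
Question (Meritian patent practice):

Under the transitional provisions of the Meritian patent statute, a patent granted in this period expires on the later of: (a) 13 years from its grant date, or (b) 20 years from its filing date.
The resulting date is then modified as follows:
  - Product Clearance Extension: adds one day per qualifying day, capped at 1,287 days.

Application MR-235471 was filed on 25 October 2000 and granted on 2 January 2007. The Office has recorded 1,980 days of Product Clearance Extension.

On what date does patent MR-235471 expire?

(a) grant + 13 years → 2 January 2020.
(b) filing + 20 years → 25 October 2020.
Later of the two: 25 October 2020.
Product Clearance Extension: 1980 days claimed exceeds the 1287-day cap, so +1287 days → 4 May 2024.

2024-05-04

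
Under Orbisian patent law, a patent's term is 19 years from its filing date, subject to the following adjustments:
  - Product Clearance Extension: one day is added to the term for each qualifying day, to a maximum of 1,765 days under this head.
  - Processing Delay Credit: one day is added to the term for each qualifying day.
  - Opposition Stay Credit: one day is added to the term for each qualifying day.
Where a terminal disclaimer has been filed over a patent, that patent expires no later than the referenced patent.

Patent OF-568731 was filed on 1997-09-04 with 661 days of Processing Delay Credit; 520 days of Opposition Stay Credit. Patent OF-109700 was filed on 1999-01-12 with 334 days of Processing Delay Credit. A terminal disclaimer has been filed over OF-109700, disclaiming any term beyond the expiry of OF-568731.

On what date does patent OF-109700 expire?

December 12, 2018

Natural term of OF-109700:
  Base: filing + 19 years → 12 January 2018.
  Processing Delay Credit: +334 days → 12 December 2018.
Expiry of referenced patent OF-568731:
  Base: filing + 19 years → 4 September 2016.
  Processing Delay Credit: +661 days → 27 June 2018.
  Opposition Stay Credit: +520 days → 29 November 2019.
Terminal disclaimer: OF-109700 expires on the earlier of 12 December 2018 and 29 November 2019.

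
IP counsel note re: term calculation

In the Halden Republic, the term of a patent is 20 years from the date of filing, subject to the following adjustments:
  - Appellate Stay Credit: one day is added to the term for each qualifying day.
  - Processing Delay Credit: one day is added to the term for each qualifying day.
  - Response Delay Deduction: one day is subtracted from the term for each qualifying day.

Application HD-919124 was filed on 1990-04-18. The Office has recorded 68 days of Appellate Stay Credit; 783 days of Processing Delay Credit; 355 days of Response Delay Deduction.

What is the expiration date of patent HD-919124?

Base term: filing date + 20 years → 18 April 2010.
Appellate Stay Credit: +68 days → 25 June 2010.
Processing Delay Credit: +783 days → 16 August 2012.
Response Delay Deduction: −355 days → 27 August 2011.

2011-08-27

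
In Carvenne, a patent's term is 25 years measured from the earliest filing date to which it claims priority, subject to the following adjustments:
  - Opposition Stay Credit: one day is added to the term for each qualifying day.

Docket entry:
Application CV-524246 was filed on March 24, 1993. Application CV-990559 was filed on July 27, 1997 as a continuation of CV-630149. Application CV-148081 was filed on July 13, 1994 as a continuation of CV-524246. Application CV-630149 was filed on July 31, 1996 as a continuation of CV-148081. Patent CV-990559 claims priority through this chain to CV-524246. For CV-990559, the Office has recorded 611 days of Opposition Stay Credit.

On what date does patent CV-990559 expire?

Earliest priority filing: 24 March 1993.
Base term: 24 March 1993 + 25 years → 24 March 2018.
Opposition Stay Credit: +611 days → 25 November 2019.

November 25, 2019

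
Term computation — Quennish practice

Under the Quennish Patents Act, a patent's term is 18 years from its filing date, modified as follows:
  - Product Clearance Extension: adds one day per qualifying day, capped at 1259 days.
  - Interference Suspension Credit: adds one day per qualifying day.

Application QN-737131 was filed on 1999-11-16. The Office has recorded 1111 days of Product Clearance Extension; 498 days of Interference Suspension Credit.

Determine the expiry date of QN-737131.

Base term: filing date + 18 years → 16 November 2017.
Product Clearance Extension: 1111 days (within the 1259-day cap) → +1111 days → 1 December 2020.
Interference Suspension Credit: +498 days → 13 April 2022.

2022-04-13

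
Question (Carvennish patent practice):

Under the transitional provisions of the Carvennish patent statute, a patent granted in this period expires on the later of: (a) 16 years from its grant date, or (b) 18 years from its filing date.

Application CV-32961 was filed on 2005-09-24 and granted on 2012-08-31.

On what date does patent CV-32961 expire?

(a) grant + 16 years → 31 August 2028.
(b) filing + 18 years → 24 September 2023.
Later of the two: 31 August 2028.

2028-08-31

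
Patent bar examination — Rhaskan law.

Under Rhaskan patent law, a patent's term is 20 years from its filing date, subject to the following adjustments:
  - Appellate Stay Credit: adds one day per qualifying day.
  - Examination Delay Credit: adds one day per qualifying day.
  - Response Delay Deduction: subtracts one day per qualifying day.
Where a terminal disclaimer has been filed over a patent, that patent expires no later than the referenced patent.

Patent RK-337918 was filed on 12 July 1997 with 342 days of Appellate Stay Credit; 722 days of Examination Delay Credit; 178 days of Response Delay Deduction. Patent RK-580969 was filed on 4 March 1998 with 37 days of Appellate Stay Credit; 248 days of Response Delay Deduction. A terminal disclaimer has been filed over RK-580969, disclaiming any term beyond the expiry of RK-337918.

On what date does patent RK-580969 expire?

August 5, 2017

Natural term of RK-580969:
  Base: filing + 20 years → 4 March 2018.
  Appellate Stay Credit: +37 days → 10 April 2018.
  Response Delay Deduction: −248 days → 5 August 2017.
Expiry of referenced patent RK-337918:
  Base: filing + 20 years → 12 July 2017.
  Appellate Stay Credit: +342 days → 19 June 2018.
  Examination Delay Credit: +722 days → 10 June 2020.
  Response Delay Deduction: −178 days → 15 December 2019.
Terminal disclaimer: RK-580969 expires on the earlier of 5 August 2017 and 15 December 2019.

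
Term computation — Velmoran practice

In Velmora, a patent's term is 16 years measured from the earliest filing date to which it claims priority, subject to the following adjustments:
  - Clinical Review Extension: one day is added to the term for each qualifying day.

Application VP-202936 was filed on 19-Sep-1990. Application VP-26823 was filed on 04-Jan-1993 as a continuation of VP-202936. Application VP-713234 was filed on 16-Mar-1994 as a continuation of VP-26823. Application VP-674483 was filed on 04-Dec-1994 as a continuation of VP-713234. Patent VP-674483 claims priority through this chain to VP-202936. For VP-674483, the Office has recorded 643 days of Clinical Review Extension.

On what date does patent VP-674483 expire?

Earliest priority filing: 19 September 1990.
Base term: 19 September 1990 + 16 years → 19 September 2006.
Clinical Review Extension: +643 days → 23 June 2008.

2008-06-23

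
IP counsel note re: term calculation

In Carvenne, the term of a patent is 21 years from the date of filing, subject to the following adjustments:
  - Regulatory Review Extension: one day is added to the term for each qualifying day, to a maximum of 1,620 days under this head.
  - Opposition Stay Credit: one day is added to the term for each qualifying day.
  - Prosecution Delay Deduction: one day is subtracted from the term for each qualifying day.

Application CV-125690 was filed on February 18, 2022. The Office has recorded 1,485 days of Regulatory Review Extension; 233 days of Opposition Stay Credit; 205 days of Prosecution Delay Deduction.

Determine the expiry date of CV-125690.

2047-04-11

Base term: filing date + 21 years → 18 February 2043.
Regulatory Review Extension: 1485 days (within the 1620-day cap) → +1485 days → 14 March 2047.
Opposition Stay Credit: +233 days → 2 November 2047.
Prosecution Delay Deduction: −205 days → 11 April 2047.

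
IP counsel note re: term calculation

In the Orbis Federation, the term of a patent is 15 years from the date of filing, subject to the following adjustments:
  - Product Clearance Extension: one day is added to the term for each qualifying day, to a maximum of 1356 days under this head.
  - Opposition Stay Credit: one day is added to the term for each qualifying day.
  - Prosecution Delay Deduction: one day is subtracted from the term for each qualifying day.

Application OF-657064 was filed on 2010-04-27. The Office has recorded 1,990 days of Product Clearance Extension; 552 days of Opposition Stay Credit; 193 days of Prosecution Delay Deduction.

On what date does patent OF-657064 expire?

Base term: filing date + 15 years → 27 April 2025.
Product Clearance Extension: 1990 days claimed exceeds the 1356-day cap, so +1356 days → 12 January 2029.
Opposition Stay Credit: +552 days → 18 July 2030.
Prosecution Delay Deduction: −193 days → 6 January 2030.

January 6, 2030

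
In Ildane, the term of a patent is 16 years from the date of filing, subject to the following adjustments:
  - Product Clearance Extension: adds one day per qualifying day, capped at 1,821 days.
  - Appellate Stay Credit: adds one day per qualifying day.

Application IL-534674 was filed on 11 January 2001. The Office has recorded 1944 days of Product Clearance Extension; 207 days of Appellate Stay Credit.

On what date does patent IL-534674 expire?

Base term: filing date + 16 years → 11 January 2017.
Product Clearance Extension: 1944 days claimed exceeds the 1821-day cap, so +1821 days → 6 January 2022.
Appellate Stay Credit: +207 days → 1 August 2022.

2022-08-01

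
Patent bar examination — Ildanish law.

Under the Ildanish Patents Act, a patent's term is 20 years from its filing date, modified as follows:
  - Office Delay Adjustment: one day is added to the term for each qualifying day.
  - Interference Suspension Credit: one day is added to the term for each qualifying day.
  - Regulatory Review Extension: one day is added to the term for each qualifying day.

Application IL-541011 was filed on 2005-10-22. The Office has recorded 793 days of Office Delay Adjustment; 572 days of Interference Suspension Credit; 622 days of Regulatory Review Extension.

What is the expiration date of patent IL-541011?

Base term: filing date + 20 years → 22 October 2025.
Office Delay Adjustment: +793 days → 24 December 2027.
Interference Suspension Credit: +572 days → 18 July 2029.
Regulatory Review Extension: +622 days → 1 April 2031.

2031-04-01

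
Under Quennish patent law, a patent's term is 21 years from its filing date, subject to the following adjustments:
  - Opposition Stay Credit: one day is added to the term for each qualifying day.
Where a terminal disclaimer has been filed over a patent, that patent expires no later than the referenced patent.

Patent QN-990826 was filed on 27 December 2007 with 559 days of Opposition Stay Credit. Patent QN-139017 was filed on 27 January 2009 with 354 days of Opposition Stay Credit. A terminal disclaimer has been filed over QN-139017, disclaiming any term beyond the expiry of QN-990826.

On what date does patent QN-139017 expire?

Natural term of QN-139017:
  Base: filing + 21 years → 27 January 2030.
  Opposition Stay Credit: +354 days → 16 January 2031.
Expiry of referenced patent QN-990826:
  Base: filing + 21 years → 27 December 2028.
  Opposition Stay Credit: +559 days → 9 July 2030.
Terminal disclaimer: QN-139017 expires on the earlier of 16 January 2031 and 9 July 2030.

July 9, 2030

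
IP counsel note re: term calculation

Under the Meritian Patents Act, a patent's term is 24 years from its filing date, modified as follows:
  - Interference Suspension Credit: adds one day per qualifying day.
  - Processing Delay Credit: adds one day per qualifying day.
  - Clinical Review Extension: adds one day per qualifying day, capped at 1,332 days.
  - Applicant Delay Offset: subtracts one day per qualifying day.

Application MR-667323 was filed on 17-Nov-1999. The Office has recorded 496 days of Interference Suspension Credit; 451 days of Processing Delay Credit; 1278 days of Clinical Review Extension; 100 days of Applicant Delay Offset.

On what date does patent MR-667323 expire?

September 11, 2029

Base term: filing date + 24 years → 17 November 2023.
Interference Suspension Credit: +496 days → 27 March 2025.
Processing Delay Credit: +451 days → 21 June 2026.
Clinical Review Extension: 1278 days (within the 1332-day cap) → +1278 days → 20 December 2029.
Applicant Delay Offset: −100 days → 11 September 2029.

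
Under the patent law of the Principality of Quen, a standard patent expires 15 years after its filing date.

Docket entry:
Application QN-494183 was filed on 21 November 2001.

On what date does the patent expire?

2016-11-21

Filing date + 15 years → 21 November 2016.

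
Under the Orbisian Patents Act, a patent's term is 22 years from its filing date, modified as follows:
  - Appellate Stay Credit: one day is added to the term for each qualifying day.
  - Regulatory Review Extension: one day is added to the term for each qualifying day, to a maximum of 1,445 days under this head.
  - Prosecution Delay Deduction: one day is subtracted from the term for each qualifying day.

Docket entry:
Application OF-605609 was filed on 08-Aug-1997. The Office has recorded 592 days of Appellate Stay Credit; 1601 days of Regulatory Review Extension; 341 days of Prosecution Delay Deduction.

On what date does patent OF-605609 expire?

Base term: filing date + 22 years → 8 August 2019.
Appellate Stay Credit: +592 days → 22 March 2021.
Regulatory Review Extension: 1601 days claimed exceeds the 1445-day cap, so +1445 days → 6 March 2025.
Prosecution Delay Deduction: −341 days → 30 March 2024.

March 30, 2024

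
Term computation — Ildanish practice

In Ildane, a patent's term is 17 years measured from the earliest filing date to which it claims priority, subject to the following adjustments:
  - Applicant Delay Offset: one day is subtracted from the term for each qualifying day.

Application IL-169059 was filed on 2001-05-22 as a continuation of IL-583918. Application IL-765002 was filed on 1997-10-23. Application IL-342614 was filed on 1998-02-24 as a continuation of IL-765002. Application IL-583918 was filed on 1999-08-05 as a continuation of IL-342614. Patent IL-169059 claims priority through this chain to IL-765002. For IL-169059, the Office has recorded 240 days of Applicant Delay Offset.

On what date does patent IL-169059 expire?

February 25, 2014

Earliest priority filing: 23 October 1997.
Base term: 23 October 1997 + 17 years → 23 October 2014.
Applicant Delay Offset: −240 days → 25 February 2014.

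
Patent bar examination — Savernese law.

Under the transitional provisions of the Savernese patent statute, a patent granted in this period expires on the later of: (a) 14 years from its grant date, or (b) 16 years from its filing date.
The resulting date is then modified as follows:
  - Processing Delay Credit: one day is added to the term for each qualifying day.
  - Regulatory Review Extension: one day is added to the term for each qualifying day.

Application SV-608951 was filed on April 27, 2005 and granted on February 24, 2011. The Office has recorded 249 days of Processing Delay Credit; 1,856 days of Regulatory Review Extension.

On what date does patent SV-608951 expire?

2030-11-30

(a) grant + 14 years → 24 February 2025.
(b) filing + 16 years → 27 April 2021.
Later of the two: 24 February 2025.
Processing Delay Credit: +249 days → 31 October 2025.
Regulatory Review Extension: +1856 days → 30 November 2030.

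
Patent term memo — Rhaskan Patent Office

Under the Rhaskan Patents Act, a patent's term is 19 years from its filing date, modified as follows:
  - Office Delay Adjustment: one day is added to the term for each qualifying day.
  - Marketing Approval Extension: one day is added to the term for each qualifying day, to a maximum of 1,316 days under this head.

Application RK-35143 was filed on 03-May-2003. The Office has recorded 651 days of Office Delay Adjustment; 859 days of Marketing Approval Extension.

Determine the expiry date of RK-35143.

Base term: filing date + 19 years → 3 May 2022.
Office Delay Adjustment: +651 days → 13 February 2024.
Marketing Approval Extension: 859 days (within the 1316-day cap) → +859 days → 21 June 2026.

June 21, 2026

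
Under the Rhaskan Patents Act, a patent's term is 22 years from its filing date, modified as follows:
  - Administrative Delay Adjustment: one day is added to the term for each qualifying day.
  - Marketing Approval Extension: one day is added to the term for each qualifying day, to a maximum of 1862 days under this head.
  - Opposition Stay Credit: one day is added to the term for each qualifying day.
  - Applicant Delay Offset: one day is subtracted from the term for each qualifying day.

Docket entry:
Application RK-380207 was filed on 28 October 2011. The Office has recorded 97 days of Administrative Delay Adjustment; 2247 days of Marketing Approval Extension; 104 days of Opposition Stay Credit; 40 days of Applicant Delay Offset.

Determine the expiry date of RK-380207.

Base term: filing date + 22 years → 28 October 2033.
Administrative Delay Adjustment: +97 days → 2 February 2034.
Marketing Approval Extension: 2247 days claimed exceeds the 1862-day cap, so +1862 days → 10 March 2039.
Opposition Stay Credit: +104 days → 22 June 2039.
Applicant Delay Offset: −40 days → 13 May 2039.

May 13, 2039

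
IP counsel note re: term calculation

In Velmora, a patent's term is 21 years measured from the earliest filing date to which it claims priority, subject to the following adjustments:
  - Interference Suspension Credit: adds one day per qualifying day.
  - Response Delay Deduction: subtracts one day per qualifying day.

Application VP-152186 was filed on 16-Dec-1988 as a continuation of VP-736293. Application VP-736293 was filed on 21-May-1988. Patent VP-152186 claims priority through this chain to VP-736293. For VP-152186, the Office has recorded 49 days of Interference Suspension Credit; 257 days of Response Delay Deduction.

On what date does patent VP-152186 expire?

October 25, 2008

Earliest priority filing: 21 May 1988.
Base term: 21 May 1988 + 21 years → 21 May 2009.
Interference Suspension Credit: +49 days → 9 July 2009.
Response Delay Deduction: −257 days → 25 October 2008.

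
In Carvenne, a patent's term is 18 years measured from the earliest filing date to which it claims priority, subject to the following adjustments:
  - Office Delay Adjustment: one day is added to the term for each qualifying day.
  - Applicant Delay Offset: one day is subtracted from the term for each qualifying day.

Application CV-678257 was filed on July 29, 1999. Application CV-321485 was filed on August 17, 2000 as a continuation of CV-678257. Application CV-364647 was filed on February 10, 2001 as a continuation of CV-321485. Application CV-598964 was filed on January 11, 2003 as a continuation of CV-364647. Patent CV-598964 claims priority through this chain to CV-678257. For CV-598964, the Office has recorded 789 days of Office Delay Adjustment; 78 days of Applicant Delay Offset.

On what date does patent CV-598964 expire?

July 10, 2019

Earliest priority filing: 29 July 1999.
Base term: 29 July 1999 + 18 years → 29 July 2017.
Office Delay Adjustment: +789 days → 26 September 2019.
Applicant Delay Offset: −78 days → 10 July 2019.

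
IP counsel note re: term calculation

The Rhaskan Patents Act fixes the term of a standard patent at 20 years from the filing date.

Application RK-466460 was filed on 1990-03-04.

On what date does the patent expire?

2010-03-04

Filing date + 20 years → 4 March 2010.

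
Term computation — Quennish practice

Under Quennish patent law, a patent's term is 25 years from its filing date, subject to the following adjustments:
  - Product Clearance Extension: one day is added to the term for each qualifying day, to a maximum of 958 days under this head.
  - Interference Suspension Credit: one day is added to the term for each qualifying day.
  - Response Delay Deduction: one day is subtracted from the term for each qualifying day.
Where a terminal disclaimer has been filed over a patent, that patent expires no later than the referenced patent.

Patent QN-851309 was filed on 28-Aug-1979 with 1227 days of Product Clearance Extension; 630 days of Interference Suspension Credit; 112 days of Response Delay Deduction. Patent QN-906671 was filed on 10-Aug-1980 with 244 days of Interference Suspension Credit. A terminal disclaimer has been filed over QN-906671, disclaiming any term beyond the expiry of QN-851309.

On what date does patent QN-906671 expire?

2006-04-11

Natural term of QN-906671:
  Base: filing + 25 years → 10 August 2005.
  Interference Suspension Credit: +244 days → 11 April 2006.
Expiry of referenced patent QN-851309:
  Base: filing + 25 years → 28 August 2004.
  Product Clearance Extension: 1227 days claimed exceeds the 958-day cap, so +958 days → 13 April 2007.
  Interference Suspension Credit: +630 days → 2 January 2009.
  Response Delay Deduction: −112 days → 12 September 2008.
Terminal disclaimer: QN-906671 expires on the earlier of 11 April 2006 and 12 September 2008.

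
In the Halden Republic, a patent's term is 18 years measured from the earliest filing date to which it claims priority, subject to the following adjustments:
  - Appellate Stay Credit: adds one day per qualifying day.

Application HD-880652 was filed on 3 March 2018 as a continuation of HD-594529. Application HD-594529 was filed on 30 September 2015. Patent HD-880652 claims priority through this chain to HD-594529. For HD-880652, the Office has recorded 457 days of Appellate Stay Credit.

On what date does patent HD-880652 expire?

Earliest priority filing: 30 September 2015.
Base term: 30 September 2015 + 18 years → 30 September 2033.
Appellate Stay Credit: +457 days → 31 December 2034.

December 31, 2034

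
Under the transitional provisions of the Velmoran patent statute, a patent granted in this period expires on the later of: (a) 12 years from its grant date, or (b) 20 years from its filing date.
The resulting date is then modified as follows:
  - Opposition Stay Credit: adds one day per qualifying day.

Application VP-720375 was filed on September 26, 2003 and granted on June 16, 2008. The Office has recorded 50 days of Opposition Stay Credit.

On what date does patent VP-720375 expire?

(a) grant + 12 years → 16 June 2020.
(b) filing + 20 years → 26 September 2023.
Later of the two: 26 September 2023.
Opposition Stay Credit: +50 days → 15 November 2023.

2023-11-15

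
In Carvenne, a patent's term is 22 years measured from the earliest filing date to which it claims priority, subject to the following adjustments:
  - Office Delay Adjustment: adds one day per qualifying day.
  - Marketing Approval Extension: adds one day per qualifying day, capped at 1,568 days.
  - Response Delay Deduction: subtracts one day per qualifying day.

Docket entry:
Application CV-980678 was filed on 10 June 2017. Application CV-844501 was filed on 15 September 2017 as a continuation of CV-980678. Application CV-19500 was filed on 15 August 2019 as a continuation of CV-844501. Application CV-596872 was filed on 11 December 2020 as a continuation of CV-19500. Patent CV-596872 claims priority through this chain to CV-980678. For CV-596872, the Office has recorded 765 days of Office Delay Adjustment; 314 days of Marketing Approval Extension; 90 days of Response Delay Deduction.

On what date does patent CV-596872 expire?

Earliest priority filing: 10 June 2017.
Base term: 10 June 2017 + 22 years → 10 June 2039.
Office Delay Adjustment: +765 days → 14 July 2041.
Marketing Approval Extension: 314 days (within the 1568-day cap) → +314 days → 24 May 2042.
Response Delay Deduction: −90 days → 23 February 2042.

2042-02-23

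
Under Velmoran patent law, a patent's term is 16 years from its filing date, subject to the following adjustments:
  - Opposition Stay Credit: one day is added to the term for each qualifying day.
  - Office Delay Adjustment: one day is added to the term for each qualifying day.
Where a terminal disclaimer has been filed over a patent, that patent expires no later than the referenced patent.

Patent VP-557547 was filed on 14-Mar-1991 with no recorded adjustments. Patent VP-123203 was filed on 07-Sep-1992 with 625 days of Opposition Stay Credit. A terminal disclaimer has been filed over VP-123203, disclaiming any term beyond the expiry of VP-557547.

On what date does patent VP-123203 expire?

2007-03-14

Natural term of VP-123203:
  Base: filing + 16 years → 7 September 2008.
  Opposition Stay Credit: +625 days → 25 May 2010.
Expiry of referenced patent VP-557547:
  Base: filing + 16 years → 14 March 2007.
Terminal disclaimer: VP-123203 expires on the earlier of 25 May 2010 and 14 March 2007.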